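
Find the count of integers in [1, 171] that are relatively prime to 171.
108

171 = 3^2 × 19
φ(n) = n × ∏(1 - 1/p) for each prime p dividing n
φ(171) = 171 × (1 - 1/3) × (1 - 1/19) = 108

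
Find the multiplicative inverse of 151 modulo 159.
139

gcd(151, 159) = 1, so the inverse exists.
Extended Euclidean algorithm on (159, 151):
159 = 1 × 151 + 8  ⟹  8 = (1)·159 + (-1)·151
151 = 18 × 8 + 7  ⟹  7 = (-18)·159 + (19)·151
8 = 1 × 7 + 1  ⟹  1 = (19)·159 + (-20)·151
So (-20)·151 ≡ 1 (mod 159), i.e. 151^(-1) ≡ -20 ≡ 139 (mod 159).
Check: 151 × 139 = 20989 ≡ 1 (mod 159)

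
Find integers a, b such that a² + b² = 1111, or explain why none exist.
Not possible

Factorization: 1111 = 11 × 101
By Fermat: n is sum of two squares iff every prime p ≡ 3 (mod 4) appears to even power.
Prime(s) ≡ 3 (mod 4) with odd exponent: [(11, 1)]
Therefore 1111 cannot be expressed as a² + b².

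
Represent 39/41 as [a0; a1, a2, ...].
[0; 1, 19, 2]

Euclidean algorithm steps:
39 = 0 × 41 + 39
41 = 1 × 39 + 2
39 = 19 × 2 + 1
2 = 2 × 1 + 0
Continued fraction: [0; 1, 19, 2]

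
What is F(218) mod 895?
34

Matrix identity: Q^n = [[F_(n+1), F_n], [F_n, F_(n-1)]] with Q = [[1,1],[1,0]].
n = 218 = 11011010₂. Square-and-multiply, entries mod 895:
Q^1 = [[1,1],[1,0]]
Q^3 = (Q^1)²·Q = [[3,2],[2,1]]
Q^6 = (Q^3)² = [[13,8],[8,5]]
Q^13 = (Q^6)²·Q = [[377,233],[233,144]]
Q^27 = (Q^13)²·Q = [[86,413],[413,568]]
Q^54 = (Q^27)² = [[755,707],[707,48]]
Q^109 = (Q^54)²·Q = [[640,349],[349,291]]
Q^218 = (Q^109)² = [[666,34],[34,632]]
F_218 mod 895 = Q^218[0][1] = 34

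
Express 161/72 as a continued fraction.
[2; 4, 4, 4]

Euclidean algorithm steps:
161 = 2 × 72 + 17
72 = 4 × 17 + 4
17 = 4 × 4 + 1
4 = 4 × 1 + 0
Continued fraction: [2; 4, 4, 4]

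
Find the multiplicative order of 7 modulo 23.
22

23 is prime, so ord(7) divides φ(23) = 22.
Divisors of 22: 1, 2, 11, 22.
Repeated squaring: 7^1 ≡ 7, 7^2 ≡ 3, 7^4 ≡ 9, 7^8 ≡ 12, 7^16 ≡ 6 (mod 23).
Test 7^d mod 23 for each divisor d in increasing order:
7^1 ≡ 7
7^2 ≡ 3
7^11 = 7^8·7^2·7^1 ≡ 22
7^22 = 7^16·7^4·7^2 ≡ 1  ← first divisor giving 1
The order is 22.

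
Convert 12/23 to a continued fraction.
[0; 1, 1, 11]

Euclidean algorithm steps:
12 = 0 × 23 + 12
23 = 1 × 12 + 11
12 = 1 × 11 + 1
11 = 11 × 1 + 0
Continued fraction: [0; 1, 1, 11]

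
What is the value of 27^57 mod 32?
27

Repeated squaring. Binary of 57 = 111001.
27^1 ≡ 27 (mod 32); 27^2 ≡ 25 (mod 32); 27^4 ≡ 17 (mod 32); 27^8 ≡ 1 (mod 32); 27^16 ≡ 1 (mod 32); 27^32 ≡ 1 (mod 32)
27^57 = 27^1 × 27^8 × 27^16 × 27^32 ≡ 27 (mod 32)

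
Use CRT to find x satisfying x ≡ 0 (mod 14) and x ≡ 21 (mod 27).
210

Using Chinese Remainder Theorem:
M = 14 × 27 = 378
M1 = 27, M2 = 14
y1 = 27^(-1) mod 14 = 13
y2 = 14^(-1) mod 27 = 2
x = (0×27×13 + 21×14×2) mod 378 = 210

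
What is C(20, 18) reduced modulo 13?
8

Using Lucas' theorem:
Write n=20 and k=18 in base 13:
n in base 13: [1, 7]
k in base 13: [1, 5]
C(20,18) mod 13 = ∏ C(n_i, k_i) mod 13
Digit binomials (mod 13): C(1,1) = 1; C(7,5) = 21 ≡ 8
Product: 1 × 8 = 8 ≡ 8 (mod 13)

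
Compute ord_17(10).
16

17 is prime, so ord(10) divides φ(17) = 16.
Divisors of 16: 1, 2, 4, 8, 16.
Repeated squaring: 10^1 ≡ 10, 10^2 ≡ 15, 10^4 ≡ 4, 10^8 ≡ 16, 10^16 ≡ 1 (mod 17).
Test 10^d mod 17 for each divisor d in increasing order:
10^1 ≡ 10
10^2 ≡ 15
10^4 ≡ 4
10^8 ≡ 16
10^16 ≡ 1  ← first divisor giving 1
The order is 16.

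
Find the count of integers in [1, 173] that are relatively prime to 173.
172

173 = 173
φ(n) = n × ∏(1 - 1/p) for each prime p dividing n
φ(173) = 173 × (1 - 1/173) = 172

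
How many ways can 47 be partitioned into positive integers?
124754

p(n) counts ways to write n as a sum of positive integers (order ignored).
Euler's pentagonal recurrence: p(k) = p(k-1) + p(k-2) - p(k-5) - p(k-7) + p(k-12) + p(k-15) - ... (offsets j(3j∓1)/2, signs ++--, p(0)=1, p(<0)=0).
DP table for k = 0..46: p(0)=1, p(1)=1, p(2)=2, p(3)=3, p(4)=5, p(5)=7, p(6)=11, p(7)=15, p(8)=22, p(9)=30, p(10)=42, p(11)=56, p(12)=77, p(13)=101, p(14)=135, p(15)=176, p(16)=231, p(17)=297, p(18)=385, p(19)=490, p(20)=627, p(21)=792, p(22)=1002, p(23)=1255, p(24)=1575, p(25)=1958, p(26)=2436, p(27)=3010, p(28)=3718, p(29)=4565, p(30)=5604, p(31)=6842, p(32)=8349, p(33)=10143, p(34)=12310, p(35)=14883, p(36)=17977, p(37)=21637, p(38)=26015, p(39)=31185, p(40)=37338, p(41)=44583, p(42)=53174, p(43)=63261, p(44)=75175, p(45)=89134, p(46)=105558.
Final step: p(47) = p(46) + p(45) - p(42) - p(40) + p(35) + p(32) - p(25) - p(21) + p(12) + p(7)
= 105558 + 89134 - 53174 - 37338 + 14883 + 8349 - 1958 - 792 + 77 + 15
= 124754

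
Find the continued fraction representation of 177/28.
[6; 3, 9]

Euclidean algorithm steps:
177 = 6 × 28 + 9
28 = 3 × 9 + 1
9 = 9 × 1 + 0
Continued fraction: [6; 3, 9]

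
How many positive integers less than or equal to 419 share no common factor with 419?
418

419 = 419
φ(n) = n × ∏(1 - 1/p) for each prime p dividing n
φ(419) = 419 × (1 - 1/419) = 418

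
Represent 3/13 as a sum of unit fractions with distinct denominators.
1/5 + 1/33 + 1/2145

Greedy algorithm:
3/13: ceiling(13/3) = 5, use 1/5
2/65: ceiling(65/2) = 33, use 1/33
1/2145: ceiling(2145/1) = 2145, use 1/2145
Result: 3/13 = 1/5 + 1/33 + 1/2145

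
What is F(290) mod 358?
197

Matrix identity: Q^n = [[F_(n+1), F_n], [F_n, F_(n-1)]] with Q = [[1,1],[1,0]].
n = 290 = 100100010₂. Square-and-multiply, entries mod 358:
Q^1 = [[1,1],[1,0]]
Q^2 = (Q^1)² = [[2,1],[1,1]]
Q^4 = (Q^2)² = [[5,3],[3,2]]
Q^9 = (Q^4)²·Q = [[55,34],[34,21]]
Q^18 = (Q^9)² = [[243,78],[78,165]]
Q^36 = (Q^18)² = [[335,320],[320,15]]
Q^72 = (Q^36)² = [[183,304],[304,237]]
Q^145 = (Q^72)²·Q = [[121,247],[247,232]]
Q^290 = (Q^145)² = [[112,197],[197,273]]
F_290 mod 358 = Q^290[0][1] = 197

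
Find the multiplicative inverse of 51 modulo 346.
95

gcd(51, 346) = 1, so the inverse exists.
Extended Euclidean algorithm on (346, 51):
346 = 6 × 51 + 40  ⟹  40 = (1)·346 + (-6)·51
51 = 1 × 40 + 11  ⟹  11 = (-1)·346 + (7)·51
40 = 3 × 11 + 7  ⟹  7 = (4)·346 + (-27)·51
11 = 1 × 7 + 4  ⟹  4 = (-5)·346 + (34)·51
7 = 1 × 4 + 3  ⟹  3 = (9)·346 + (-61)·51
4 = 1 × 3 + 1  ⟹  1 = (-14)·346 + (95)·51
So (95)·51 ≡ 1 (mod 346), i.e. 51^(-1) ≡ 95 (mod 346).
Check: 51 × 95 = 4845 ≡ 1 (mod 346)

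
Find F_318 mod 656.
40

Matrix identity: Q^n = [[F_(n+1), F_n], [F_n, F_(n-1)]] with Q = [[1,1],[1,0]].
n = 318 = 100111110₂. Square-and-multiply, entries mod 656:
Q^1 = [[1,1],[1,0]]
Q^2 = (Q^1)² = [[2,1],[1,1]]
Q^4 = (Q^2)² = [[5,3],[3,2]]
Q^9 = (Q^4)²·Q = [[55,34],[34,21]]
Q^19 = (Q^9)²·Q = [[205,245],[245,616]]
Q^39 = (Q^19)²·Q = [[123,370],[370,409]]
Q^79 = (Q^39)²·Q = [[533,493],[493,40]]
Q^159 = (Q^79)²·Q = [[123,370],[370,409]]
Q^318 = (Q^159)² = [[493,40],[40,453]]
F_318 mod 656 = Q^318[0][1] = 40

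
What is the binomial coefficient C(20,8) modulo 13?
0

Using Lucas' theorem:
Write n=20 and k=8 in base 13:
n in base 13: [1, 7]
k in base 13: [0, 8]
C(20,8) mod 13 = ∏ C(n_i, k_i) mod 13
Digit binomials (mod 13): C(1,0) = 1; C(7,8) = 0 (k_i > n_i)
Product: 1 × 0 = 0 ≡ 0 (mod 13)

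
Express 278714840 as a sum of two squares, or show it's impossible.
Not possible

Factorization: 278714840 = 2^3 × 5 × 191^3
By Fermat: n is sum of two squares iff every prime p ≡ 3 (mod 4) appears to even power.
Prime(s) ≡ 3 (mod 4) with odd exponent: [(191, 3)]
Therefore 278714840 cannot be expressed as a² + b².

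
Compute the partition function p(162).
129913904637

p(n) counts ways to write n as a sum of positive integers (order ignored).
Euler's pentagonal recurrence: p(k) = p(k-1) + p(k-2) - p(k-5) - p(k-7) + p(k-12) + p(k-15) - ... (offsets j(3j∓1)/2, signs ++--, p(0)=1, p(<0)=0).
DP table for k = 0..161: p(0)=1, p(1)=1, p(2)=2, p(3)=3, p(4)=5, p(5)=7, p(6)=11, p(7)=15, p(8)=22, p(9)=30, p(10)=42, p(11)=56, p(12)=77, p(13)=101, p(14)=135, p(15)=176, p(16)=231, p(17)=297, p(18)=385, p(19)=490, p(20)=627, p(21)=792, p(22)=1002, p(23)=1255, p(24)=1575, p(25)=1958, p(26)=2436, p(27)=3010, p(28)=3718, p(29)=4565, p(30)=5604, p(31)=6842, p(32)=8349, p(33)=10143, p(34)=12310, p(35)=14883, p(36)=17977, p(37)=21637, p(38)=26015, p(39)=31185, p(40)=37338, p(41)=44583, p(42)=53174, p(43)=63261, p(44)=75175, p(45)=89134, p(46)=105558, p(47)=124754, p(48)=147273, p(49)=173525, p(50)=204226, p(51)=239943, p(52)=281589, p(53)=329931, p(54)=386155, p(55)=451276, p(56)=526823, p(57)=614154, p(58)=715220, p(59)=831820, p(60)=966467, p(61)=1121505, p(62)=1300156, p(63)=1505499, p(64)=1741630, p(65)=2012558, p(66)=2323520, p(67)=2679689, p(68)=3087735, p(69)=3554345, p(70)=4087968, p(71)=4697205, p(72)=5392783, p(73)=6185689, p(74)=7089500, p(75)=8118264, p(76)=9289091, p(77)=10619863, p(78)=12132164, p(79)=13848650, p(80)=15796476, p(81)=18004327, p(82)=20506255, p(83)=23338469, p(84)=26543660, p(85)=30167357, p(86)=34262962, p(87)=38887673, p(88)=44108109, p(89)=49995925, p(90)=56634173, p(91)=64112359, p(92)=72533807, p(93)=82010177, p(94)=92669720, p(95)=104651419, p(96)=118114304, p(97)=133230930, p(98)=150198136, p(99)=169229875, p(100)=190569292, p(101)=214481126, p(102)=241265379, p(103)=271248950, p(104)=304801365, p(105)=342325709, p(106)=384276336, p(107)=431149389, p(108)=483502844, p(109)=541946240, p(110)=607163746, p(111)=679903203, p(112)=761002156, p(113)=851376628, p(114)=952050665, p(115)=1064144451, p(116)=1188908248, p(117)=1327710076, p(118)=1482074143, p(119)=1653668665, p(120)=1844349560, p(121)=2056148051, p(122)=2291320912, p(123)=2552338241, p(124)=2841940500, p(125)=3163127352, p(126)=3519222692, p(127)=3913864295, p(128)=4351078600, p(129)=4835271870, p(130)=5371315400, p(131)=5964539504, p(132)=6620830889, p(133)=7346629512, p(134)=8149040695, p(135)=9035836076, p(136)=10015581680, p(137)=11097645016, p(138)=12292341831, p(139)=13610949895, p(140)=15065878135, p(141)=16670689208, p(142)=18440293320, p(143)=20390982757, p(144)=22540654445, p(145)=24908858009, p(146)=27517052599, p(147)=30388671978, p(148)=33549419497, p(149)=37027355200, p(150)=40853235313, p(151)=45060624582, p(152)=49686288421, p(153)=54770336324, p(154)=60356673280, p(155)=66493182097, p(156)=73232243759, p(157)=80630964769, p(158)=88751778802, p(159)=97662728555, p(160)=107438159466, p(161)=118159068427.
Final step: p(162) = p(161) + p(160) - p(157) - p(155) + p(150) + p(147) - p(140) - p(136) + p(127) + p(122) - p(111) - p(105) + p(92) + p(85) - p(70) - p(62) + p(45) + p(36) - p(17) - p(7)
= 118159068427 + 107438159466 - 80630964769 - 66493182097 + 40853235313 + 30388671978 - 15065878135 - 10015581680 + 3913864295 + 2291320912 - 679903203 - 342325709 + 72533807 + 30167357 - 4087968 - 1300156 + 89134 + 17977 - 297 - 15
= 129913904637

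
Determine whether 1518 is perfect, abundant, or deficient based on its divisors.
abundant

Proper divisors of 1518: sum = 1 + 2 + 3 + 6 + 11 + 22 + 23 + 33 + 46 + 66 + 69 + 138 + 253 + 506 + 759 = 1938
Since 1938 > 1518, 1518 is abundant.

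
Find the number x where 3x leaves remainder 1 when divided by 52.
35

gcd(3, 52) = 1, so the inverse exists.
Extended Euclidean algorithm on (52, 3):
52 = 17 × 3 + 1  ⟹  1 = (1)·52 + (-17)·3
So (-17)·3 ≡ 1 (mod 52), i.e. 3^(-1) ≡ -17 ≡ 35 (mod 52).
Check: 3 × 35 = 105 ≡ 1 (mod 52)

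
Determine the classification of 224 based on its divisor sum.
abundant

Proper divisors of 224: sum = 1 + 2 + 4 + 7 + 8 + 14 + 16 + 28 + 32 + 56 + 112 = 280
Since 280 > 224, 224 is abundant.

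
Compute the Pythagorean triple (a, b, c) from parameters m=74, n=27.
(4747, 3996, 6205)

Euclid's formula: a = m² - n², b = 2mn, c = m² + n²
m = 74, n = 27
a = 74² - 27² = 5476 - 729 = 4747
b = 2 × 74 × 27 = 3996
c = 74² + 27² = 5476 + 729 = 6205
Verification: 4747² + 3996² = 22534009 + 15968016 = 38502025 = 6205² ✓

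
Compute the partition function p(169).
250438925115

p(n) counts ways to write n as a sum of positive integers (order ignored).
Euler's pentagonal recurrence: p(k) = p(k-1) + p(k-2) - p(k-5) - p(k-7) + p(k-12) + p(k-15) - ... (offsets j(3j∓1)/2, signs ++--, p(0)=1, p(<0)=0).
DP table for k = 0..168: p(0)=1, p(1)=1, p(2)=2, p(3)=3, p(4)=5, p(5)=7, p(6)=11, p(7)=15, p(8)=22, p(9)=30, p(10)=42, p(11)=56, p(12)=77, p(13)=101, p(14)=135, p(15)=176, p(16)=231, p(17)=297, p(18)=385, p(19)=490, p(20)=627, p(21)=792, p(22)=1002, p(23)=1255, p(24)=1575, p(25)=1958, p(26)=2436, p(27)=3010, p(28)=3718, p(29)=4565, p(30)=5604, p(31)=6842, p(32)=8349, p(33)=10143, p(34)=12310, p(35)=14883, p(36)=17977, p(37)=21637, p(38)=26015, p(39)=31185, p(40)=37338, p(41)=44583, p(42)=53174, p(43)=63261, p(44)=75175, p(45)=89134, p(46)=105558, p(47)=124754, p(48)=147273, p(49)=173525, p(50)=204226, p(51)=239943, p(52)=281589, p(53)=329931, p(54)=386155, p(55)=451276, p(56)=526823, p(57)=614154, p(58)=715220, p(59)=831820, p(60)=966467, p(61)=1121505, p(62)=1300156, p(63)=1505499, p(64)=1741630, p(65)=2012558, p(66)=2323520, p(67)=2679689, p(68)=3087735, p(69)=3554345, p(70)=4087968, p(71)=4697205, p(72)=5392783, p(73)=6185689, p(74)=7089500, p(75)=8118264, p(76)=9289091, p(77)=10619863, p(78)=12132164, p(79)=13848650, p(80)=15796476, p(81)=18004327, p(82)=20506255, p(83)=23338469, p(84)=26543660, p(85)=30167357, p(86)=34262962, p(87)=38887673, p(88)=44108109, p(89)=49995925, p(90)=56634173, p(91)=64112359, p(92)=72533807, p(93)=82010177, p(94)=92669720, p(95)=104651419, p(96)=118114304, p(97)=133230930, p(98)=150198136, p(99)=169229875, p(100)=190569292, p(101)=214481126, p(102)=241265379, p(103)=271248950, p(104)=304801365, p(105)=342325709, p(106)=384276336, p(107)=431149389, p(108)=483502844, p(109)=541946240, p(110)=607163746, p(111)=679903203, p(112)=761002156, p(113)=851376628, p(114)=952050665, p(115)=1064144451, p(116)=1188908248, p(117)=1327710076, p(118)=1482074143, p(119)=1653668665, p(120)=1844349560, p(121)=2056148051, p(122)=2291320912, p(123)=2552338241, p(124)=2841940500, p(125)=3163127352, p(126)=3519222692, p(127)=3913864295, p(128)=4351078600, p(129)=4835271870, p(130)=5371315400, p(131)=5964539504, p(132)=6620830889, p(133)=7346629512, p(134)=8149040695, p(135)=9035836076, p(136)=10015581680, p(137)=11097645016, p(138)=12292341831, p(139)=13610949895, p(140)=15065878135, p(141)=16670689208, p(142)=18440293320, p(143)=20390982757, p(144)=22540654445, p(145)=24908858009, p(146)=27517052599, p(147)=30388671978, p(148)=33549419497, p(149)=37027355200, p(150)=40853235313, p(151)=45060624582, p(152)=49686288421, p(153)=54770336324, p(154)=60356673280, p(155)=66493182097, p(156)=73232243759, p(157)=80630964769, p(158)=88751778802, p(159)=97662728555, p(160)=107438159466, p(161)=118159068427, p(162)=129913904637, p(163)=142798995930, p(164)=156919475295, p(165)=172389800255, p(166)=189334822579, p(167)=207890420102, p(168)=228204732751.
Final step: p(169) = p(168) + p(167) - p(164) - p(162) + p(157) + p(154) - p(147) - p(143) + p(134) + p(129) - p(118) - p(112) + p(99) + p(92) - p(77) - p(69) + p(52) + p(43) - p(24) - p(14)
= 228204732751 + 207890420102 - 156919475295 - 129913904637 + 80630964769 + 60356673280 - 30388671978 - 20390982757 + 8149040695 + 4835271870 - 1482074143 - 761002156 + 169229875 + 72533807 - 10619863 - 3554345 + 281589 + 63261 - 1575 - 135
= 250438925115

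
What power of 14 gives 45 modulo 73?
53

Baby-step giant-step with step n = ⌈√73⌉ = 9.
Baby steps 14^j mod 73 (j:value) for j=0..8: 0:1, 1:14, 2:50, 3:43, 4:18, 5:33, 6:24, 7:44, 8:32.
Giant-step multiplier: 14^(-9) ≡ 14^(72-9) = 14^63 ≡ 22 (mod 73).
Giant steps γ_i = 45·22^i mod 73: γ_0=45, γ_1=41, γ_2=26, γ_3=61, γ_4=28, γ_5=32 (in table at j=8).
x = i·n + j = 5·9 + 8 = 53.
Check: 14^53 ≡ 45 (mod 73).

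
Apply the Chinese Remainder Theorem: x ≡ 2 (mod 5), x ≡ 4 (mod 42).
172

Using Chinese Remainder Theorem:
M = 5 × 42 = 210
M1 = 42, M2 = 5
y1 = 42^(-1) mod 5 = 3
y2 = 5^(-1) mod 42 = 17
x = (2×42×3 + 4×5×17) mod 210 = 172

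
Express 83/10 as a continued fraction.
[8; 3, 3]

Euclidean algorithm steps:
83 = 8 × 10 + 3
10 = 3 × 3 + 1
3 = 3 × 1 + 0
Continued fraction: [8; 3, 3]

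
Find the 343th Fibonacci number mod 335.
132

Matrix identity: Q^n = [[F_(n+1), F_n], [F_n, F_(n-1)]] with Q = [[1,1],[1,0]].
n = 343 = 101010111₂. Square-and-multiply, entries mod 335:
Q^1 = [[1,1],[1,0]]
Q^2 = (Q^1)² = [[2,1],[1,1]]
Q^5 = (Q^2)²·Q = [[8,5],[5,3]]
Q^10 = (Q^5)² = [[89,55],[55,34]]
Q^21 = (Q^10)²·Q = [[291,226],[226,65]]
Q^42 = (Q^21)² = [[82,56],[56,26]]
Q^85 = (Q^42)²·Q = [[163,145],[145,18]]
Q^171 = (Q^85)²·Q = [[139,24],[24,115]]
Q^343 = (Q^171)²·Q = [[198,132],[132,66]]
F_343 mod 335 = Q^343[0][1] = 132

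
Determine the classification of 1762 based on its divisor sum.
deficient

Proper divisors of 1762: sum = 1 + 2 + 881 = 884
Since 884 < 1762, 1762 is deficient.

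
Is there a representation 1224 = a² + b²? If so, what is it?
18² + 30² (a=18, b=30)

Factorization: 1224 = 2^3 × 3^2 × 17
By Fermat: n is sum of two squares iff every prime p ≡ 3 (mod 4) appears to even power.
All primes ≡ 3 (mod 4) appear to even power.
Search a = 0, 1, 2, … for 1224 - a² a perfect square: first hit at a = 18: 1224 - 324 = 900 = 30².
1224 = 18² + 30² = 324 + 900 ✓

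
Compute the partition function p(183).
896684817527

p(n) counts ways to write n as a sum of positive integers (order ignored).
Euler's pentagonal recurrence: p(k) = p(k-1) + p(k-2) - p(k-5) - p(k-7) + p(k-12) + p(k-15) - ... (offsets j(3j∓1)/2, signs ++--, p(0)=1, p(<0)=0).
DP table for k = 0..182: p(0)=1, p(1)=1, p(2)=2, p(3)=3, p(4)=5, p(5)=7, p(6)=11, p(7)=15, p(8)=22, p(9)=30, p(10)=42, p(11)=56, p(12)=77, p(13)=101, p(14)=135, p(15)=176, p(16)=231, p(17)=297, p(18)=385, p(19)=490, p(20)=627, p(21)=792, p(22)=1002, p(23)=1255, p(24)=1575, p(25)=1958, p(26)=2436, p(27)=3010, p(28)=3718, p(29)=4565, p(30)=5604, p(31)=6842, p(32)=8349, p(33)=10143, p(34)=12310, p(35)=14883, p(36)=17977, p(37)=21637, p(38)=26015, p(39)=31185, p(40)=37338, p(41)=44583, p(42)=53174, p(43)=63261, p(44)=75175, p(45)=89134, p(46)=105558, p(47)=124754, p(48)=147273, p(49)=173525, p(50)=204226, p(51)=239943, p(52)=281589, p(53)=329931, p(54)=386155, p(55)=451276, p(56)=526823, p(57)=614154, p(58)=715220, p(59)=831820, p(60)=966467, p(61)=1121505, p(62)=1300156, p(63)=1505499, p(64)=1741630, p(65)=2012558, p(66)=2323520, p(67)=2679689, p(68)=3087735, p(69)=3554345, p(70)=4087968, p(71)=4697205, p(72)=5392783, p(73)=6185689, p(74)=7089500, p(75)=8118264, p(76)=9289091, p(77)=10619863, p(78)=12132164, p(79)=13848650, p(80)=15796476, p(81)=18004327, p(82)=20506255, p(83)=23338469, p(84)=26543660, p(85)=30167357, p(86)=34262962, p(87)=38887673, p(88)=44108109, p(89)=49995925, p(90)=56634173, p(91)=64112359, p(92)=72533807, p(93)=82010177, p(94)=92669720, p(95)=104651419, p(96)=118114304, p(97)=133230930, p(98)=150198136, p(99)=169229875, p(100)=190569292, p(101)=214481126, p(102)=241265379, p(103)=271248950, p(104)=304801365, p(105)=342325709, p(106)=384276336, p(107)=431149389, p(108)=483502844, p(109)=541946240, p(110)=607163746, p(111)=679903203, p(112)=761002156, p(113)=851376628, p(114)=952050665, p(115)=1064144451, p(116)=1188908248, p(117)=1327710076, p(118)=1482074143, p(119)=1653668665, p(120)=1844349560, p(121)=2056148051, p(122)=2291320912, p(123)=2552338241, p(124)=2841940500, p(125)=3163127352, p(126)=3519222692, p(127)=3913864295, p(128)=4351078600, p(129)=4835271870, p(130)=5371315400, p(131)=5964539504, p(132)=6620830889, p(133)=7346629512, p(134)=8149040695, p(135)=9035836076, p(136)=10015581680, p(137)=11097645016, p(138)=12292341831, p(139)=13610949895, p(140)=15065878135, p(141)=16670689208, p(142)=18440293320, p(143)=20390982757, p(144)=22540654445, p(145)=24908858009, p(146)=27517052599, p(147)=30388671978, p(148)=33549419497, p(149)=37027355200, p(150)=40853235313, p(151)=45060624582, p(152)=49686288421, p(153)=54770336324, p(154)=60356673280, p(155)=66493182097, p(156)=73232243759, p(157)=80630964769, p(158)=88751778802, p(159)=97662728555, p(160)=107438159466, p(161)=118159068427, p(162)=129913904637, p(163)=142798995930, p(164)=156919475295, p(165)=172389800255, p(166)=189334822579, p(167)=207890420102, p(168)=228204732751, p(169)=250438925115, p(170)=274768617130, p(171)=301384802048, p(172)=330495499613, p(173)=362326859895, p(174)=397125074750, p(175)=435157697830, p(176)=476715857290, p(177)=522115831195, p(178)=571701605655, p(179)=625846753120, p(180)=684957390936, p(181)=749474411781, p(182)=819876908323.
Final step: p(183) = p(182) + p(181) - p(178) - p(176) + p(171) + p(168) - p(161) - p(157) + p(148) + p(143) - p(132) - p(126) + p(113) + p(106) - p(91) - p(83) + p(66) + p(57) - p(38) - p(28) + p(7)
= 819876908323 + 749474411781 - 571701605655 - 476715857290 + 301384802048 + 228204732751 - 118159068427 - 80630964769 + 33549419497 + 20390982757 - 6620830889 - 3519222692 + 851376628 + 384276336 - 64112359 - 23338469 + 2323520 + 614154 - 26015 - 3718 + 15
= 896684817527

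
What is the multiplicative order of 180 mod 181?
2

181 is prime, so ord(180) divides φ(181) = 180.
Divisors of 180: 1, 2, 3, 4, 5, 6, 9, 10, 12, 15, 18, 20, 30, 36, 45, 60, 90, 180.
Repeated squaring: 180^1 ≡ 180, 180^2 ≡ 1, 180^4 ≡ 1, 180^8 ≡ 1, 180^16 ≡ 1, 180^32 ≡ 1, 180^64 ≡ 1, 180^128 ≡ 1 (mod 181).
Test 180^d mod 181 for each divisor d in increasing order:
180^1 ≡ 180
180^2 ≡ 1  ← first divisor giving 1
The order is 2.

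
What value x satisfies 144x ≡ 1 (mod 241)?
159

gcd(144, 241) = 1, so the inverse exists.
Extended Euclidean algorithm on (241, 144):
241 = 1 × 144 + 97  ⟹  97 = (1)·241 + (-1)·144
144 = 1 × 97 + 47  ⟹  47 = (-1)·241 + (2)·144
97 = 2 × 47 + 3  ⟹  3 = (3)·241 + (-5)·144
47 = 15 × 3 + 2  ⟹  2 = (-46)·241 + (77)·144
3 = 1 × 2 + 1  ⟹  1 = (49)·241 + (-82)·144
So (-82)·144 ≡ 1 (mod 241), i.e. 144^(-1) ≡ -82 ≡ 159 (mod 241).
Check: 144 × 159 = 22896 ≡ 1 (mod 241)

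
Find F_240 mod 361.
179

Matrix identity: Q^n = [[F_(n+1), F_n], [F_n, F_(n-1)]] with Q = [[1,1],[1,0]].
n = 240 = 11110000₂. Square-and-multiply, entries mod 361:
Q^1 = [[1,1],[1,0]]
Q^3 = (Q^1)²·Q = [[3,2],[2,1]]
Q^7 = (Q^3)²·Q = [[21,13],[13,8]]
Q^15 = (Q^7)²·Q = [[265,249],[249,16]]
Q^30 = (Q^15)² = [[100,296],[296,165]]
Q^60 = (Q^30)² = [[146,103],[103,43]]
Q^120 = (Q^60)² = [[157,334],[334,184]]
Q^240 = (Q^120)² = [[108,179],[179,290]]
F_240 mod 361 = Q^240[0][1] = 179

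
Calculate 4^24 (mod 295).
281

Repeated squaring. Binary of 24 = 11000.
4^1 ≡ 4 (mod 295); 4^2 ≡ 16 (mod 295); 4^4 ≡ 256 (mod 295); 4^8 ≡ 46 (mod 295); 4^16 ≡ 51 (mod 295)
4^24 = 4^8 × 4^16 ≡ 281 (mod 295)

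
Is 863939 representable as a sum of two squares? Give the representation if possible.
Not possible

Factorization: 863939 = 29 × 31^3
By Fermat: n is sum of two squares iff every prime p ≡ 3 (mod 4) appears to even power.
Prime(s) ≡ 3 (mod 4) with odd exponent: [(31, 3)]
Therefore 863939 cannot be expressed as a² + b².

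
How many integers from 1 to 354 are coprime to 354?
116

354 = 2 × 3 × 59
φ(n) = n × ∏(1 - 1/p) for each prime p dividing n
φ(354) = 354 × (1 - 1/2) × (1 - 1/3) × (1 - 1/59) = 116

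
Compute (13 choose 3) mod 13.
0

Using Lucas' theorem:
Write n=13 and k=3 in base 13:
n in base 13: [1, 0]
k in base 13: [0, 3]
C(13,3) mod 13 = ∏ C(n_i, k_i) mod 13
Digit binomials (mod 13): C(1,0) = 1; C(0,3) = 0 (k_i > n_i)
Product: 1 × 0 = 0 ≡ 0 (mod 13)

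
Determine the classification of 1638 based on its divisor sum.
abundant

Proper divisors of 1638: sum = 1 + 2 + 3 + 6 + 7 + 9 + 13 + 14 + ... + 234 + 273 + 546 + 819 (23 divisors) = 2730
Since 2730 > 1638, 1638 is abundant.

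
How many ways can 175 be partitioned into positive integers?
435157697830

p(n) counts ways to write n as a sum of positive integers (order ignored).
Euler's pentagonal recurrence: p(k) = p(k-1) + p(k-2) - p(k-5) - p(k-7) + p(k-12) + p(k-15) - ... (offsets j(3j∓1)/2, signs ++--, p(0)=1, p(<0)=0).
DP table for k = 0..174: p(0)=1, p(1)=1, p(2)=2, p(3)=3, p(4)=5, p(5)=7, p(6)=11, p(7)=15, p(8)=22, p(9)=30, p(10)=42, p(11)=56, p(12)=77, p(13)=101, p(14)=135, p(15)=176, p(16)=231, p(17)=297, p(18)=385, p(19)=490, p(20)=627, p(21)=792, p(22)=1002, p(23)=1255, p(24)=1575, p(25)=1958, p(26)=2436, p(27)=3010, p(28)=3718, p(29)=4565, p(30)=5604, p(31)=6842, p(32)=8349, p(33)=10143, p(34)=12310, p(35)=14883, p(36)=17977, p(37)=21637, p(38)=26015, p(39)=31185, p(40)=37338, p(41)=44583, p(42)=53174, p(43)=63261, p(44)=75175, p(45)=89134, p(46)=105558, p(47)=124754, p(48)=147273, p(49)=173525, p(50)=204226, p(51)=239943, p(52)=281589, p(53)=329931, p(54)=386155, p(55)=451276, p(56)=526823, p(57)=614154, p(58)=715220, p(59)=831820, p(60)=966467, p(61)=1121505, p(62)=1300156, p(63)=1505499, p(64)=1741630, p(65)=2012558, p(66)=2323520, p(67)=2679689, p(68)=3087735, p(69)=3554345, p(70)=4087968, p(71)=4697205, p(72)=5392783, p(73)=6185689, p(74)=7089500, p(75)=8118264, p(76)=9289091, p(77)=10619863, p(78)=12132164, p(79)=13848650, p(80)=15796476, p(81)=18004327, p(82)=20506255, p(83)=23338469, p(84)=26543660, p(85)=30167357, p(86)=34262962, p(87)=38887673, p(88)=44108109, p(89)=49995925, p(90)=56634173, p(91)=64112359, p(92)=72533807, p(93)=82010177, p(94)=92669720, p(95)=104651419, p(96)=118114304, p(97)=133230930, p(98)=150198136, p(99)=169229875, p(100)=190569292, p(101)=214481126, p(102)=241265379, p(103)=271248950, p(104)=304801365, p(105)=342325709, p(106)=384276336, p(107)=431149389, p(108)=483502844, p(109)=541946240, p(110)=607163746, p(111)=679903203, p(112)=761002156, p(113)=851376628, p(114)=952050665, p(115)=1064144451, p(116)=1188908248, p(117)=1327710076, p(118)=1482074143, p(119)=1653668665, p(120)=1844349560, p(121)=2056148051, p(122)=2291320912, p(123)=2552338241, p(124)=2841940500, p(125)=3163127352, p(126)=3519222692, p(127)=3913864295, p(128)=4351078600, p(129)=4835271870, p(130)=5371315400, p(131)=5964539504, p(132)=6620830889, p(133)=7346629512, p(134)=8149040695, p(135)=9035836076, p(136)=10015581680, p(137)=11097645016, p(138)=12292341831, p(139)=13610949895, p(140)=15065878135, p(141)=16670689208, p(142)=18440293320, p(143)=20390982757, p(144)=22540654445, p(145)=24908858009, p(146)=27517052599, p(147)=30388671978, p(148)=33549419497, p(149)=37027355200, p(150)=40853235313, p(151)=45060624582, p(152)=49686288421, p(153)=54770336324, p(154)=60356673280, p(155)=66493182097, p(156)=73232243759, p(157)=80630964769, p(158)=88751778802, p(159)=97662728555, p(160)=107438159466, p(161)=118159068427, p(162)=129913904637, p(163)=142798995930, p(164)=156919475295, p(165)=172389800255, p(166)=189334822579, p(167)=207890420102, p(168)=228204732751, p(169)=250438925115, p(170)=274768617130, p(171)=301384802048, p(172)=330495499613, p(173)=362326859895, p(174)=397125074750.
Final step: p(175) = p(174) + p(173) - p(170) - p(168) + p(163) + p(160) - p(153) - p(149) + p(140) + p(135) - p(124) - p(118) + p(105) + p(98) - p(83) - p(75) + p(58) + p(49) - p(30) - p(20)
= 397125074750 + 362326859895 - 274768617130 - 228204732751 + 142798995930 + 107438159466 - 54770336324 - 37027355200 + 15065878135 + 9035836076 - 2841940500 - 1482074143 + 342325709 + 150198136 - 23338469 - 8118264 + 715220 + 173525 - 5604 - 627
= 435157697830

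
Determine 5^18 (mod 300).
25

Repeated squaring. Binary of 18 = 10010.
5^1 ≡ 5 (mod 300); 5^2 ≡ 25 (mod 300); 5^4 ≡ 25 (mod 300); 5^8 ≡ 25 (mod 300); 5^16 ≡ 25 (mod 300)
5^18 = 5^2 × 5^16 ≡ 25 (mod 300)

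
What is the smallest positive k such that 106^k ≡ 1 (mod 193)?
64

193 is prime, so ord(106) divides φ(193) = 192.
Divisors of 192: 1, 2, 3, 4, 6, 8, 12, 16, 24, 32, 48, 64, 96, 192.
Repeated squaring: 106^1 ≡ 106, 106^2 ≡ 42, 106^4 ≡ 27, 106^8 ≡ 150, 106^16 ≡ 112, 106^32 ≡ 192, 106^64 ≡ 1, 106^128 ≡ 1 (mod 193).
Test 106^d mod 193 for each divisor d in increasing order:
106^1 ≡ 106
106^2 ≡ 42
106^3 = 106^2·106^1 ≡ 13
106^4 ≡ 27
106^6 = 106^4·106^2 ≡ 169
106^8 ≡ 150
106^12 = 106^8·106^4 ≡ 190
106^16 ≡ 112
106^24 = 106^16·106^8 ≡ 9
106^32 ≡ 192
106^48 = 106^32·106^16 ≡ 81
106^64 ≡ 1  ← first divisor giving 1
The order is 64.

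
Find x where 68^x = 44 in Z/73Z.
35

Baby-step giant-step with step n = ⌈√73⌉ = 9.
Baby steps 68^j mod 73 (j:value) for j=0..8: 0:1, 1:68, 2:25, 3:21, 4:41, 5:14, 6:3, 7:58, 8:2.
Giant-step multiplier: 68^(-9) ≡ 68^(72-9) = 68^63 ≡ 51 (mod 73).
Giant steps γ_i = 44·51^i mod 73: γ_0=44, γ_1=54, γ_2=53, γ_3=2 (in table at j=8).
x = i·n + j = 3·9 + 8 = 35.
Check: 68^35 ≡ 44 (mod 73).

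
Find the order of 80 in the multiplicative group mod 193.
192

193 is prime, so ord(80) divides φ(193) = 192.
Divisors of 192: 1, 2, 3, 4, 6, 8, 12, 16, 24, 32, 48, 64, 96, 192.
Repeated squaring: 80^1 ≡ 80, 80^2 ≡ 31, 80^4 ≡ 189, 80^8 ≡ 16, 80^16 ≡ 63, 80^32 ≡ 109, 80^64 ≡ 108, 80^128 ≡ 84 (mod 193).
Test 80^d mod 193 for each divisor d in increasing order:
80^1 ≡ 80
80^2 ≡ 31
80^3 = 80^2·80^1 ≡ 164
80^4 ≡ 189
80^6 = 80^4·80^2 ≡ 69
80^8 ≡ 16
80^12 = 80^8·80^4 ≡ 129
80^16 ≡ 63
80^24 = 80^16·80^8 ≡ 43
80^32 ≡ 109
80^48 = 80^32·80^16 ≡ 112
80^64 ≡ 108
80^96 = 80^64·80^32 ≡ 192
80^192 = 80^128·80^64 ≡ 1  ← first divisor giving 1
The order is 192.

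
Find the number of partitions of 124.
2841940500

p(n) counts ways to write n as a sum of positive integers (order ignored).
Euler's pentagonal recurrence: p(k) = p(k-1) + p(k-2) - p(k-5) - p(k-7) + p(k-12) + p(k-15) - ... (offsets j(3j∓1)/2, signs ++--, p(0)=1, p(<0)=0).
DP table for k = 0..123: p(0)=1, p(1)=1, p(2)=2, p(3)=3, p(4)=5, p(5)=7, p(6)=11, p(7)=15, p(8)=22, p(9)=30, p(10)=42, p(11)=56, p(12)=77, p(13)=101, p(14)=135, p(15)=176, p(16)=231, p(17)=297, p(18)=385, p(19)=490, p(20)=627, p(21)=792, p(22)=1002, p(23)=1255, p(24)=1575, p(25)=1958, p(26)=2436, p(27)=3010, p(28)=3718, p(29)=4565, p(30)=5604, p(31)=6842, p(32)=8349, p(33)=10143, p(34)=12310, p(35)=14883, p(36)=17977, p(37)=21637, p(38)=26015, p(39)=31185, p(40)=37338, p(41)=44583, p(42)=53174, p(43)=63261, p(44)=75175, p(45)=89134, p(46)=105558, p(47)=124754, p(48)=147273, p(49)=173525, p(50)=204226, p(51)=239943, p(52)=281589, p(53)=329931, p(54)=386155, p(55)=451276, p(56)=526823, p(57)=614154, p(58)=715220, p(59)=831820, p(60)=966467, p(61)=1121505, p(62)=1300156, p(63)=1505499, p(64)=1741630, p(65)=2012558, p(66)=2323520, p(67)=2679689, p(68)=3087735, p(69)=3554345, p(70)=4087968, p(71)=4697205, p(72)=5392783, p(73)=6185689, p(74)=7089500, p(75)=8118264, p(76)=9289091, p(77)=10619863, p(78)=12132164, p(79)=13848650, p(80)=15796476, p(81)=18004327, p(82)=20506255, p(83)=23338469, p(84)=26543660, p(85)=30167357, p(86)=34262962, p(87)=38887673, p(88)=44108109, p(89)=49995925, p(90)=56634173, p(91)=64112359, p(92)=72533807, p(93)=82010177, p(94)=92669720, p(95)=104651419, p(96)=118114304, p(97)=133230930, p(98)=150198136, p(99)=169229875, p(100)=190569292, p(101)=214481126, p(102)=241265379, p(103)=271248950, p(104)=304801365, p(105)=342325709, p(106)=384276336, p(107)=431149389, p(108)=483502844, p(109)=541946240, p(110)=607163746, p(111)=679903203, p(112)=761002156, p(113)=851376628, p(114)=952050665, p(115)=1064144451, p(116)=1188908248, p(117)=1327710076, p(118)=1482074143, p(119)=1653668665, p(120)=1844349560, p(121)=2056148051, p(122)=2291320912, p(123)=2552338241.
Final step: p(124) = p(123) + p(122) - p(119) - p(117) + p(112) + p(109) - p(102) - p(98) + p(89) + p(84) - p(73) - p(67) + p(54) + p(47) - p(32) - p(24) + p(7)
= 2552338241 + 2291320912 - 1653668665 - 1327710076 + 761002156 + 541946240 - 241265379 - 150198136 + 49995925 + 26543660 - 6185689 - 2679689 + 386155 + 124754 - 8349 - 1575 + 15
= 2841940500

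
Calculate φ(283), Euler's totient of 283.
282

283 = 283
φ(n) = n × ∏(1 - 1/p) for each prime p dividing n
φ(283) = 283 × (1 - 1/283) = 282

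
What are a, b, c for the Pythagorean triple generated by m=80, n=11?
(6279, 1760, 6521)

Euclid's formula: a = m² - n², b = 2mn, c = m² + n²
m = 80, n = 11
a = 80² - 11² = 6400 - 121 = 6279
b = 2 × 80 × 11 = 1760
c = 80² + 11² = 6400 + 121 = 6521
Verification: 6279² + 1760² = 39425841 + 3097600 = 42523441 = 6521² ✓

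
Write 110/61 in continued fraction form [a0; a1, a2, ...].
[1; 1, 4, 12]

Euclidean algorithm steps:
110 = 1 × 61 + 49
61 = 1 × 49 + 12
49 = 4 × 12 + 1
12 = 12 × 1 + 0
Continued fraction: [1; 1, 4, 12]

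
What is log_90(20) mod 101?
2

Baby-step giant-step with step n = ⌈√101⌉ = 11.
Baby steps 90^j mod 101 (j:value) for j=0..10: 0:1, 1:90, 2:20, 3:83, 4:97, 5:44, 6:21, 7:72, 8:16, 9:26, 10:17.
h = 20 is already in the table at j=2, so x = 2.
Check: 90^2 ≡ 20 (mod 101).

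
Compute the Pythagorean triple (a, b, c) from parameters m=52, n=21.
(2263, 2184, 3145)

Euclid's formula: a = m² - n², b = 2mn, c = m² + n²
m = 52, n = 21
a = 52² - 21² = 2704 - 441 = 2263
b = 2 × 52 × 21 = 2184
c = 52² + 21² = 2704 + 441 = 3145
Verification: 2263² + 2184² = 5121169 + 4769856 = 9891025 = 3145² ✓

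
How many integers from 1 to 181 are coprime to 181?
180

181 = 181
φ(n) = n × ∏(1 - 1/p) for each prime p dividing n
φ(181) = 181 × (1 - 1/181) = 180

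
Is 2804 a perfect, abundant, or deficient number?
deficient

Proper divisors of 2804: sum = 1 + 2 + 4 + 701 + 1402 = 2110
Since 2110 < 2804, 2804 is deficient.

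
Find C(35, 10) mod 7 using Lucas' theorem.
0

Using Lucas' theorem:
Write n=35 and k=10 in base 7:
n in base 7: [5, 0]
k in base 7: [1, 3]
C(35,10) mod 7 = ∏ C(n_i, k_i) mod 7
Digit binomials (mod 7): C(5,1) = 5; C(0,3) = 0 (k_i > n_i)
Product: 5 × 0 = 0 ≡ 0 (mod 7)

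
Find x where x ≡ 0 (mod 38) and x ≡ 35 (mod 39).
152

Using Chinese Remainder Theorem:
M = 38 × 39 = 1482
M1 = 39, M2 = 38
y1 = 39^(-1) mod 38 = 1
y2 = 38^(-1) mod 39 = 38
x = (0×39×1 + 35×38×38) mod 1482 = 152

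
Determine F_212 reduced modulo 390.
129

Matrix identity: Q^n = [[F_(n+1), F_n], [F_n, F_(n-1)]] with Q = [[1,1],[1,0]].
n = 212 = 11010100₂. Square-and-multiply, entries mod 390:
Q^1 = [[1,1],[1,0]]
Q^3 = (Q^1)²·Q = [[3,2],[2,1]]
Q^6 = (Q^3)² = [[13,8],[8,5]]
Q^13 = (Q^6)²·Q = [[377,233],[233,144]]
Q^26 = (Q^13)² = [[248,103],[103,145]]
Q^53 = (Q^26)²·Q = [[272,353],[353,309]]
Q^106 = (Q^53)² = [[83,343],[343,130]]
Q^212 = (Q^106)² = [[128,129],[129,389]]
F_212 mod 390 = Q^212[0][1] = 129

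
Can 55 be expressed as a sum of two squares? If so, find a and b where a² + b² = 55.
Not possible

Factorization: 55 = 5 × 11
By Fermat: n is sum of two squares iff every prime p ≡ 3 (mod 4) appears to even power.
Prime(s) ≡ 3 (mod 4) with odd exponent: [(11, 1)]
Therefore 55 cannot be expressed as a² + b².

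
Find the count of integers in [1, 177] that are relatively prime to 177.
116

177 = 3 × 59
φ(n) = n × ∏(1 - 1/p) for each prime p dividing n
φ(177) = 177 × (1 - 1/3) × (1 - 1/59) = 116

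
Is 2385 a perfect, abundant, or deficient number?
deficient

Proper divisors of 2385: sum = 1 + 3 + 5 + 9 + 15 + 45 + 53 + 159 + 265 + 477 + 795 = 1827
Since 1827 < 2385, 2385 is deficient.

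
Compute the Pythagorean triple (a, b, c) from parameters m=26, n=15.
(451, 780, 901)

Euclid's formula: a = m² - n², b = 2mn, c = m² + n²
m = 26, n = 15
a = 26² - 15² = 676 - 225 = 451
b = 2 × 26 × 15 = 780
c = 26² + 15² = 676 + 225 = 901
Verification: 451² + 780² = 203401 + 608400 = 811801 = 901² ✓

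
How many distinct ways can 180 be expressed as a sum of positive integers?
684957390936

p(n) counts ways to write n as a sum of positive integers (order ignored).
Euler's pentagonal recurrence: p(k) = p(k-1) + p(k-2) - p(k-5) - p(k-7) + p(k-12) + p(k-15) - ... (offsets j(3j∓1)/2, signs ++--, p(0)=1, p(<0)=0).
DP table for k = 0..179: p(0)=1, p(1)=1, p(2)=2, p(3)=3, p(4)=5, p(5)=7, p(6)=11, p(7)=15, p(8)=22, p(9)=30, p(10)=42, p(11)=56, p(12)=77, p(13)=101, p(14)=135, p(15)=176, p(16)=231, p(17)=297, p(18)=385, p(19)=490, p(20)=627, p(21)=792, p(22)=1002, p(23)=1255, p(24)=1575, p(25)=1958, p(26)=2436, p(27)=3010, p(28)=3718, p(29)=4565, p(30)=5604, p(31)=6842, p(32)=8349, p(33)=10143, p(34)=12310, p(35)=14883, p(36)=17977, p(37)=21637, p(38)=26015, p(39)=31185, p(40)=37338, p(41)=44583, p(42)=53174, p(43)=63261, p(44)=75175, p(45)=89134, p(46)=105558, p(47)=124754, p(48)=147273, p(49)=173525, p(50)=204226, p(51)=239943, p(52)=281589, p(53)=329931, p(54)=386155, p(55)=451276, p(56)=526823, p(57)=614154, p(58)=715220, p(59)=831820, p(60)=966467, p(61)=1121505, p(62)=1300156, p(63)=1505499, p(64)=1741630, p(65)=2012558, p(66)=2323520, p(67)=2679689, p(68)=3087735, p(69)=3554345, p(70)=4087968, p(71)=4697205, p(72)=5392783, p(73)=6185689, p(74)=7089500, p(75)=8118264, p(76)=9289091, p(77)=10619863, p(78)=12132164, p(79)=13848650, p(80)=15796476, p(81)=18004327, p(82)=20506255, p(83)=23338469, p(84)=26543660, p(85)=30167357, p(86)=34262962, p(87)=38887673, p(88)=44108109, p(89)=49995925, p(90)=56634173, p(91)=64112359, p(92)=72533807, p(93)=82010177, p(94)=92669720, p(95)=104651419, p(96)=118114304, p(97)=133230930, p(98)=150198136, p(99)=169229875, p(100)=190569292, p(101)=214481126, p(102)=241265379, p(103)=271248950, p(104)=304801365, p(105)=342325709, p(106)=384276336, p(107)=431149389, p(108)=483502844, p(109)=541946240, p(110)=607163746, p(111)=679903203, p(112)=761002156, p(113)=851376628, p(114)=952050665, p(115)=1064144451, p(116)=1188908248, p(117)=1327710076, p(118)=1482074143, p(119)=1653668665, p(120)=1844349560, p(121)=2056148051, p(122)=2291320912, p(123)=2552338241, p(124)=2841940500, p(125)=3163127352, p(126)=3519222692, p(127)=3913864295, p(128)=4351078600, p(129)=4835271870, p(130)=5371315400, p(131)=5964539504, p(132)=6620830889, p(133)=7346629512, p(134)=8149040695, p(135)=9035836076, p(136)=10015581680, p(137)=11097645016, p(138)=12292341831, p(139)=13610949895, p(140)=15065878135, p(141)=16670689208, p(142)=18440293320, p(143)=20390982757, p(144)=22540654445, p(145)=24908858009, p(146)=27517052599, p(147)=30388671978, p(148)=33549419497, p(149)=37027355200, p(150)=40853235313, p(151)=45060624582, p(152)=49686288421, p(153)=54770336324, p(154)=60356673280, p(155)=66493182097, p(156)=73232243759, p(157)=80630964769, p(158)=88751778802, p(159)=97662728555, p(160)=107438159466, p(161)=118159068427, p(162)=129913904637, p(163)=142798995930, p(164)=156919475295, p(165)=172389800255, p(166)=189334822579, p(167)=207890420102, p(168)=228204732751, p(169)=250438925115, p(170)=274768617130, p(171)=301384802048, p(172)=330495499613, p(173)=362326859895, p(174)=397125074750, p(175)=435157697830, p(176)=476715857290, p(177)=522115831195, p(178)=571701605655, p(179)=625846753120.
Final step: p(180) = p(179) + p(178) - p(175) - p(173) + p(168) + p(165) - p(158) - p(154) + p(145) + p(140) - p(129) - p(123) + p(110) + p(103) - p(88) - p(80) + p(63) + p(54) - p(35) - p(25) + p(4)
= 625846753120 + 571701605655 - 435157697830 - 362326859895 + 228204732751 + 172389800255 - 88751778802 - 60356673280 + 24908858009 + 15065878135 - 4835271870 - 2552338241 + 607163746 + 271248950 - 44108109 - 15796476 + 1505499 + 386155 - 14883 - 1958 + 5
= 684957390936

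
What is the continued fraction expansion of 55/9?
[6; 9]

Euclidean algorithm steps:
55 = 6 × 9 + 1
9 = 9 × 1 + 0
Continued fraction: [6; 9]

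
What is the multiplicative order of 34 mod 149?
148

149 is prime, so ord(34) divides φ(149) = 148.
Divisors of 148: 1, 2, 4, 37, 74, 148.
Repeated squaring: 34^1 ≡ 34, 34^2 ≡ 113, 34^4 ≡ 104, 34^8 ≡ 88, 34^16 ≡ 145, 34^32 ≡ 16, 34^64 ≡ 107, 34^128 ≡ 125 (mod 149).
Test 34^d mod 149 for each divisor d in increasing order:
34^1 ≡ 34
34^2 ≡ 113
34^4 ≡ 104
34^37 = 34^32·34^4·34^1 ≡ 105
34^74 = 34^64·34^8·34^2 ≡ 148
34^148 = 34^128·34^16·34^4 ≡ 1  ← first divisor giving 1
The order is 148.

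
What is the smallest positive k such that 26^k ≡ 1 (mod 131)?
130

131 is prime, so ord(26) divides φ(131) = 130.
Divisors of 130: 1, 2, 5, 10, 13, 26, 65, 130.
Repeated squaring: 26^1 ≡ 26, 26^2 ≡ 21, 26^4 ≡ 48, 26^8 ≡ 77, 26^16 ≡ 34, 26^32 ≡ 108, 26^64 ≡ 5, 26^128 ≡ 25 (mod 131).
Test 26^d mod 131 for each divisor d in increasing order:
26^1 ≡ 26
26^2 ≡ 21
26^5 = 26^4·26^1 ≡ 69
26^10 = 26^8·26^2 ≡ 45
26^13 = 26^8·26^4·26^1 ≡ 73
26^26 = 26^16·26^8·26^2 ≡ 89
26^65 = 26^64·26^1 ≡ 130
26^130 = 26^128·26^2 ≡ 1  ← first divisor giving 1
The order is 130.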